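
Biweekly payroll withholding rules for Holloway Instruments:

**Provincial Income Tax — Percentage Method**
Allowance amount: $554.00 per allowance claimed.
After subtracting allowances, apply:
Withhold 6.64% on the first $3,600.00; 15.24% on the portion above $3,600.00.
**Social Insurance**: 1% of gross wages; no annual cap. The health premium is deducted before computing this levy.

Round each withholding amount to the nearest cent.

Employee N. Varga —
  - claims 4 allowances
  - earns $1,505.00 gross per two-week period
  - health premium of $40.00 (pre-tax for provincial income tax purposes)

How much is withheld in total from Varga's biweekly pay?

$14.65

Provincial Income Tax: taxable = $1,505.00 − $40.00 − 4×$554.00 = $-751.00
  Taxable ≤ 0 → $0.00
Social Insurance: 1% × $1,465.00 = $14.65
Total: $0.00 + $14.65 = $14.65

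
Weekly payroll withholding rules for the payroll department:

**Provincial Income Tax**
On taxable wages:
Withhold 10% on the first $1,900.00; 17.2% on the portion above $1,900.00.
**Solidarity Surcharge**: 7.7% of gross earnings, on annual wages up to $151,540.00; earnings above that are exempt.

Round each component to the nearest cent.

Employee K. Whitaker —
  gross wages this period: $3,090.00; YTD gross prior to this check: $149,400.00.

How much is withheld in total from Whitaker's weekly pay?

Provincial Income Tax: taxable = $3,090.00
  $190.00 + 17.2% × ($3,090.00 − $1,900.00) = $190.00 + 17.2% × $1,190.00 = $394.68
Solidarity Surcharge: cap $151,540.00 − YTD $149,400.00 = $2,140.00 subject; 7.7% × $2,140.00 = $164.78
Total: $394.68 + $164.78 = $559.46

$559.46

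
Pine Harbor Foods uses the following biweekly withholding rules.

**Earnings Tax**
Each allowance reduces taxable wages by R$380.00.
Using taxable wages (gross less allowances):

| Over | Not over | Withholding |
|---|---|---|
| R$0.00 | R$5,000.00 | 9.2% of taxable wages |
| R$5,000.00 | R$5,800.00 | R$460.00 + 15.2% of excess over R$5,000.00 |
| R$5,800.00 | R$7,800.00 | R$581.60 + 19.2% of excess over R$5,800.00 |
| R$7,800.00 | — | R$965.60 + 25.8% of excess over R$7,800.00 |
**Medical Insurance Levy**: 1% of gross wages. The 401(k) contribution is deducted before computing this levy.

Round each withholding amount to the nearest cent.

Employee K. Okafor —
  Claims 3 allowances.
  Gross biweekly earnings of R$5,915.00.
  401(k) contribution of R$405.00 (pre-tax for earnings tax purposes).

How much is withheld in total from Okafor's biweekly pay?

Earnings Tax: taxable = R$5,915.00 − R$405.00 − 3×R$380.00 = R$4,370.00
  9.2% × R$4,370.00 = R$402.04
Medical Insurance Levy: 1% × R$5,510.00 = R$55.10
Total: R$402.04 + R$55.10 = R$457.14

R$457.14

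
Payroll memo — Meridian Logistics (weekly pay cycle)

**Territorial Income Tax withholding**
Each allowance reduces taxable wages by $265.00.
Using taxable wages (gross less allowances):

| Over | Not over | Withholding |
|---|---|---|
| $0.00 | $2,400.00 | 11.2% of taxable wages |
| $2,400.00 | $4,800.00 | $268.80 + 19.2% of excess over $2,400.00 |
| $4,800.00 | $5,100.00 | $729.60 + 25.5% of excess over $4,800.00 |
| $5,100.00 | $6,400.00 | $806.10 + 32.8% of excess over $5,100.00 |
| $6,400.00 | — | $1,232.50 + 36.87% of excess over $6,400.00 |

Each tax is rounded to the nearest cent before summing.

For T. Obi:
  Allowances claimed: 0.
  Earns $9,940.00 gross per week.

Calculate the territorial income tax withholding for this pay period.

$2,537.70

Territorial Income Tax: taxable = $9,940.00
  $1,232.50 + 36.87% × ($9,940.00 − $6,400.00) = $1,232.50 + 36.87% × $3,540.00 = $2,537.70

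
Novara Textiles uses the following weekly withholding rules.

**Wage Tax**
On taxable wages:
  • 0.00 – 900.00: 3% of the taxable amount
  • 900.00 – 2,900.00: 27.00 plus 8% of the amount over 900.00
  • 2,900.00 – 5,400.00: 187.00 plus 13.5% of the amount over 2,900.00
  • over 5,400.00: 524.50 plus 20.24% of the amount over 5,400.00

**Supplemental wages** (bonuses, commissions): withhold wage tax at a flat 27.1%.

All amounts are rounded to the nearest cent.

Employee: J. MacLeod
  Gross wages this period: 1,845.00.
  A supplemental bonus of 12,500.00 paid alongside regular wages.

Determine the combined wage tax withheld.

Wage Tax: taxable = 1,845.00
  27.00 + 8% × (1,845.00 − 900.00) = 27.00 + 8% × 945.00 = 102.60
Supplemental (27.1% flat on bonus): 27.1% × 12,500.00 = 3,387.50
Total wage tax: 102.60 + 3,387.50 = 3,490.10

3,490.10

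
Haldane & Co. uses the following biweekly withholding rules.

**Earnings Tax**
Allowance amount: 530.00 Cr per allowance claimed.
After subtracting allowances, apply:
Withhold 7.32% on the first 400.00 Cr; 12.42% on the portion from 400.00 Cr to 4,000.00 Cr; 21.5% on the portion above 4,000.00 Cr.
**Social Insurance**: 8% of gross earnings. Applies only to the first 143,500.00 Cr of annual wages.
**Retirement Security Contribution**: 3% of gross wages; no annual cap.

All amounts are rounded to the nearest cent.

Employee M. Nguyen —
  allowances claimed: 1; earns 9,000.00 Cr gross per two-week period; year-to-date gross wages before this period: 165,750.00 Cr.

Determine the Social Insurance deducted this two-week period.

0.00 Cr

Social Insurance: YTD 165,750.00 Cr ≥ cap 143,500.00 Cr → 0.00 Cr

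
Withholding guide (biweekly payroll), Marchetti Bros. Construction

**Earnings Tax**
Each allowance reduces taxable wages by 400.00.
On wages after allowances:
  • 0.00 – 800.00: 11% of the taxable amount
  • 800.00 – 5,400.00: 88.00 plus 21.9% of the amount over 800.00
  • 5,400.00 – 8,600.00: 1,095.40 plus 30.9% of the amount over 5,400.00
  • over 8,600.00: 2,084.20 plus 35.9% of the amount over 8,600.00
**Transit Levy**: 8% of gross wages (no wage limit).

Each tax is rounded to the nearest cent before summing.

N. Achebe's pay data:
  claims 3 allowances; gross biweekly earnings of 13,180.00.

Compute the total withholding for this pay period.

4,352.02

Earnings Tax: taxable = 13,180.00 − 3×400.00 = 11,980.00
  2,084.20 + 35.9% × (11,980.00 − 8,600.00) = 2,084.20 + 35.9% × 3,380.00 = 3,297.62
Transit Levy: 8% × 13,180.00 = 1,054.40
Total: 3,297.62 + 1,054.40 = 4,352.02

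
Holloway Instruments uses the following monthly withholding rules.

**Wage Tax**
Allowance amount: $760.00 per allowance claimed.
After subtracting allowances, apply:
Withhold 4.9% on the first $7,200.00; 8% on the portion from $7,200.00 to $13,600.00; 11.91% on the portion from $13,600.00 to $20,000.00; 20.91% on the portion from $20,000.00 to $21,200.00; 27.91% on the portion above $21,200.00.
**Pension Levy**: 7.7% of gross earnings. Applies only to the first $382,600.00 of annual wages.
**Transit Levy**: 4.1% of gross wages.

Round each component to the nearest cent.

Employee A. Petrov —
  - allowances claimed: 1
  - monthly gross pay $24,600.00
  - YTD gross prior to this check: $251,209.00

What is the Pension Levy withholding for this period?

$1,894.20

Pension Levy: 7.7% × $24,600.00 = $1,894.20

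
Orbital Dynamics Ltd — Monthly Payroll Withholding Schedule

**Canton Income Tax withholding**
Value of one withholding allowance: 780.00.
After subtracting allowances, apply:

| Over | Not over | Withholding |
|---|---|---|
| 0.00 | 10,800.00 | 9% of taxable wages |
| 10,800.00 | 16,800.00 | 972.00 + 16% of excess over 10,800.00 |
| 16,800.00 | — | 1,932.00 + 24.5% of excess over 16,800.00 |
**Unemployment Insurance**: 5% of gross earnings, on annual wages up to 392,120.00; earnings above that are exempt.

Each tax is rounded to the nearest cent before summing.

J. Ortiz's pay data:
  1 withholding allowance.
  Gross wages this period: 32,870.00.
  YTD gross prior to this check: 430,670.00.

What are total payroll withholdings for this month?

Canton Income Tax: taxable = 32,870.00 − 1×780.00 = 32,090.00
  1,932.00 + 24.5% × (32,090.00 − 16,800.00) = 1,932.00 + 24.5% × 15,290.00 = 5,678.05
Unemployment Insurance: YTD 430,670.00 ≥ cap 392,120.00 → 0.00
Total: 5,678.05 + 0.00 = 5,678.05

5,678.05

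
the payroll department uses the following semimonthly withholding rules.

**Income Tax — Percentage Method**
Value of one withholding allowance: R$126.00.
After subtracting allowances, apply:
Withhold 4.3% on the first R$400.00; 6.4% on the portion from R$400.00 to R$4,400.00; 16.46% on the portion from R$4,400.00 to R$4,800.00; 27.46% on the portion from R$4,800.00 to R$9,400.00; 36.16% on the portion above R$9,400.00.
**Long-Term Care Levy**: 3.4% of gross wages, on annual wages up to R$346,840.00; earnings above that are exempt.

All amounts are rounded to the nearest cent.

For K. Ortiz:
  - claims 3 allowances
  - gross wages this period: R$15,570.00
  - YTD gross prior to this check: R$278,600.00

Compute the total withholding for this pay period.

Income Tax: taxable = R$15,570.00 − 3×R$126.00 = R$15,192.00
  R$1,602.20 + 36.16% × (R$15,192.00 − R$9,400.00) = R$1,602.20 + 36.16% × R$5,792.00 = R$3,696.59
Long-Term Care Levy: 3.4% × R$15,570.00 = R$529.38
Total: R$3,696.59 + R$529.38 = R$4,225.97

R$4,225.97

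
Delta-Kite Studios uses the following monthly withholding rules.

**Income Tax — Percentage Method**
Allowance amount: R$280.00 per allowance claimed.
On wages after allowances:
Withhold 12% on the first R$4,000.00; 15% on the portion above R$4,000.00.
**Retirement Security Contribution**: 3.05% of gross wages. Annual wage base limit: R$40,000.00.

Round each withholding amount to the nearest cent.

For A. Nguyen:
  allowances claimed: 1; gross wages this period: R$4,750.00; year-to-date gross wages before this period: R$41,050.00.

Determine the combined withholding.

R$550.50

Income Tax: taxable = R$4,750.00 − 1×R$280.00 = R$4,470.00
  R$480.00 + 15% × (R$4,470.00 − R$4,000.00) = R$480.00 + 15% × R$470.00 = R$550.50
Retirement Security Contribution: YTD R$41,050.00 ≥ cap R$40,000.00 → R$0.00
Total: R$550.50 + R$0.00 = R$550.50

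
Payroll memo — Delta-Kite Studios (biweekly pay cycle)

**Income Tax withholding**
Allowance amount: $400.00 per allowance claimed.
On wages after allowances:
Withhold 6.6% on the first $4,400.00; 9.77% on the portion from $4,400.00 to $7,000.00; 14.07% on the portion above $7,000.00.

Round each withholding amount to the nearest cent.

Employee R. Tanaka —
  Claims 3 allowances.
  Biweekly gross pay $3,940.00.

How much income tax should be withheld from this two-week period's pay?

Income Tax: taxable = $3,940.00 − 3×$400.00 = $2,740.00
  6.6% × $2,740.00 = $180.84

$180.84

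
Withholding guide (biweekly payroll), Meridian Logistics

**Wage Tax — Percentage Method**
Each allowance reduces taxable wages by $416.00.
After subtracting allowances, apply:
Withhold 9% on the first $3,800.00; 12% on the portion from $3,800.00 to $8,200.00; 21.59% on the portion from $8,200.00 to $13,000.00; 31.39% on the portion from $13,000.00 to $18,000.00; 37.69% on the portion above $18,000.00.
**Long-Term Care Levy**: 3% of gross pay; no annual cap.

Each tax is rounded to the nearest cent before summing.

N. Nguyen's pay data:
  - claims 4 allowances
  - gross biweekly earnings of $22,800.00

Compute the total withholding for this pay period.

$5,341.78

Wage Tax: taxable = $22,800.00 − 4×$416.00 = $21,136.00
  $3,475.82 + 37.69% × ($21,136.00 − $18,000.00) = $3,475.82 + 37.69% × $3,136.00 = $4,657.78
Long-Term Care Levy: 3% × $22,800.00 = $684.00
Total: $4,657.78 + $684.00 = $5,341.78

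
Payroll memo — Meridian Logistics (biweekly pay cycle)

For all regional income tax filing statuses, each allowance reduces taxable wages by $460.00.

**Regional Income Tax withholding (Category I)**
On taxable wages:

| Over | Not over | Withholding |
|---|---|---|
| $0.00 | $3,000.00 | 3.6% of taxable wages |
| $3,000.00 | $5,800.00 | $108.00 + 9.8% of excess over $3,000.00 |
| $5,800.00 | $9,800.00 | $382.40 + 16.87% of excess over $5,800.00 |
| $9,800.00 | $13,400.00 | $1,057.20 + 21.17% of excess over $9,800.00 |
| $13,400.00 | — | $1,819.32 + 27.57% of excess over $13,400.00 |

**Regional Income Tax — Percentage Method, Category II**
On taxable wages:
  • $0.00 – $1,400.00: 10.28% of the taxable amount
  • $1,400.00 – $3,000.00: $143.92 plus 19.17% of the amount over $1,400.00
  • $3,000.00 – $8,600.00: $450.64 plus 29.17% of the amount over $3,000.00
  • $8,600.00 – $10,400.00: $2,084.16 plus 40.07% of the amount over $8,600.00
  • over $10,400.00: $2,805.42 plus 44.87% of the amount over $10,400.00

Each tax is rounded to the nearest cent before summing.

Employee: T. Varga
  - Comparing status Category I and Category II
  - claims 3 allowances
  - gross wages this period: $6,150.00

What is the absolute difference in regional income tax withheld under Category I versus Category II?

$685.49

Regional Income Tax (Category I): taxable = $6,150.00 − 3×$460.00 = $4,770.00
  $108.00 + 9.8% × ($4,770.00 − $3,000.00) = $108.00 + 9.8% × $1,770.00 = $281.46
Regional Income Tax (Category II): taxable = $6,150.00 − 3×$460.00 = $4,770.00
  $450.64 + 29.17% × ($4,770.00 − $3,000.00) = $450.64 + 29.17% × $1,770.00 = $966.95
Difference: |$281.46 − $966.95| = $685.49 (higher under Category II)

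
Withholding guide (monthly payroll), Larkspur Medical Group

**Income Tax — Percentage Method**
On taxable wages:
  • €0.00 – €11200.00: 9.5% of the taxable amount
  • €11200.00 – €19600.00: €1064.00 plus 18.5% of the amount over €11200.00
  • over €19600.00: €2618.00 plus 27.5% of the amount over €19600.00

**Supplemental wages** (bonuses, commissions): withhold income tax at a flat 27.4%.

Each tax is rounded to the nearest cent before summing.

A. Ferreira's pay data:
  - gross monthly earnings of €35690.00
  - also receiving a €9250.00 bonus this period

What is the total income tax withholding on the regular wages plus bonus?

€9577.25

Income Tax: taxable = €35690.00
  €2618.00 + 27.5% × (€35690.00 − €19600.00) = €2618.00 + 27.5% × €16090.00 = €7042.75
Supplemental (27.4% flat on bonus): 27.4% × €9250.00 = €2534.50
Total income tax: €7042.75 + €2534.50 = €9577.25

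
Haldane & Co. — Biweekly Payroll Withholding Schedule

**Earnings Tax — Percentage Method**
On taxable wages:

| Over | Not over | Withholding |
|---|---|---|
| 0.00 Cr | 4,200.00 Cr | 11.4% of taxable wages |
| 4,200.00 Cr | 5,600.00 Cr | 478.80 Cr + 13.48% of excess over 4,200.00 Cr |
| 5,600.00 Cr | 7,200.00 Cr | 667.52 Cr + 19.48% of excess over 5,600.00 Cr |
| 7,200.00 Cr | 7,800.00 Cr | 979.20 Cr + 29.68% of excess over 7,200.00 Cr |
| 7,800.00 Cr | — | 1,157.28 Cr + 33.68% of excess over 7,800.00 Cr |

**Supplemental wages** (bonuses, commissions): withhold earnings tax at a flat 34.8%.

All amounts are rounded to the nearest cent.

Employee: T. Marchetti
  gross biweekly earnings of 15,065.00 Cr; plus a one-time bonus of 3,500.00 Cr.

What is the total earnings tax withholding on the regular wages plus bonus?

Earnings Tax: taxable = 15,065.00 Cr
  1,157.28 Cr + 33.68% × (15,065.00 Cr − 7,800.00 Cr) = 1,157.28 Cr + 33.68% × 7,265.00 Cr = 3,604.13 Cr
Supplemental (34.8% flat on bonus): 34.8% × 3,500.00 Cr = 1,218.00 Cr
Total earnings tax: 3,604.13 Cr + 1,218.00 Cr = 4,822.13 Cr

4,822.13 Cr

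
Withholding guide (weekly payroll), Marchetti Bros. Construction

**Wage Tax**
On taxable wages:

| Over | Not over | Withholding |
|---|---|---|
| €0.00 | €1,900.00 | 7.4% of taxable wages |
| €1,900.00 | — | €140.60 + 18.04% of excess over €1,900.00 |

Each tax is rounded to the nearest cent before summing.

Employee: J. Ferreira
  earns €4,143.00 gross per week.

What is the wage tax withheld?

Wage Tax: taxable = €4,143.00
  €140.60 + 18.04% × (€4,143.00 − €1,900.00) = €140.60 + 18.04% × €2,243.00 = €545.24

€545.24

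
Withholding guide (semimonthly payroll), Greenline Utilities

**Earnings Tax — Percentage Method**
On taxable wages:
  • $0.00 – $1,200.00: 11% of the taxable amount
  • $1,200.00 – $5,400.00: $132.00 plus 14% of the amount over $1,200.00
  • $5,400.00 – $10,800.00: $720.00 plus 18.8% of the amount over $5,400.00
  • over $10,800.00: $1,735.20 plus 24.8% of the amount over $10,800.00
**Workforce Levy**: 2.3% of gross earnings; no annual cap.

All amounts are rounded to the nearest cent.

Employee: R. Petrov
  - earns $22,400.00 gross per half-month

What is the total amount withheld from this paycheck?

Earnings Tax: taxable = $22,400.00
  $1,735.20 + 24.8% × ($22,400.00 − $10,800.00) = $1,735.20 + 24.8% × $11,600.00 = $4,612.00
Workforce Levy: 2.3% × $22,400.00 = $515.20
Total: $4,612.00 + $515.20 = $5,127.20

$5,127.20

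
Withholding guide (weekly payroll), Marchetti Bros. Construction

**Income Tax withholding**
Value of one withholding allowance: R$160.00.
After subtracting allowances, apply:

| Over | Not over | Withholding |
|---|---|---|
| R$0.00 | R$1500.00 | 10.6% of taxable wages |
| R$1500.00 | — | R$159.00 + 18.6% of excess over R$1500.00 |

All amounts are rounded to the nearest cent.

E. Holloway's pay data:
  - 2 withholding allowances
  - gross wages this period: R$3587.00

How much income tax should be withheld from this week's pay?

R$487.66

Income Tax: taxable = R$3587.00 − 2×R$160.00 = R$3267.00
  R$159.00 + 18.6% × (R$3267.00 − R$1500.00) = R$159.00 + 18.6% × R$1767.00 = R$487.66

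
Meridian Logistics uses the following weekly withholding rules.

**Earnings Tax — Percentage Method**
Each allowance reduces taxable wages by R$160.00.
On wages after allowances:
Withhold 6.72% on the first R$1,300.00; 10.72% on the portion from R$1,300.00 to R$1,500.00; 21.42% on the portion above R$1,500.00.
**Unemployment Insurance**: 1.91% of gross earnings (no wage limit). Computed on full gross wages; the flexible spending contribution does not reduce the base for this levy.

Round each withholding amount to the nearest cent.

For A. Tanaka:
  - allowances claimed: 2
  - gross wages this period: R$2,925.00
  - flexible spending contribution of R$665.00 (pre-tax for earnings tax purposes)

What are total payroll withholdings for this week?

Earnings Tax: taxable = R$2,925.00 − R$665.00 − 2×R$160.00 = R$1,940.00
  R$108.80 + 21.42% × (R$1,940.00 − R$1,500.00) = R$108.80 + 21.42% × R$440.00 = R$203.05
Unemployment Insurance: 1.91% × R$2,925.00 = R$55.87
Total: R$203.05 + R$55.87 = R$258.92

R$258.92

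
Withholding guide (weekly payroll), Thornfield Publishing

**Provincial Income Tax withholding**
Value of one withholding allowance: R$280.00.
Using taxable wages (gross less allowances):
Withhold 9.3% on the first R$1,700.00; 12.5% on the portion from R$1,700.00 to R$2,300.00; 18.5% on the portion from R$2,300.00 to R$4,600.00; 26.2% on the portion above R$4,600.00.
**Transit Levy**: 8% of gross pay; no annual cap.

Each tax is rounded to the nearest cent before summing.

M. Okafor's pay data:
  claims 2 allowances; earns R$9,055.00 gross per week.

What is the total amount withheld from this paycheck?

Provincial Income Tax: taxable = R$9,055.00 − 2×R$280.00 = R$8,495.00
  R$658.60 + 26.2% × (R$8,495.00 − R$4,600.00) = R$658.60 + 26.2% × R$3,895.00 = R$1,679.09
Transit Levy: 8% × R$9,055.00 = R$724.40
Total: R$1,679.09 + R$724.40 = R$2,403.49

R$2,403.49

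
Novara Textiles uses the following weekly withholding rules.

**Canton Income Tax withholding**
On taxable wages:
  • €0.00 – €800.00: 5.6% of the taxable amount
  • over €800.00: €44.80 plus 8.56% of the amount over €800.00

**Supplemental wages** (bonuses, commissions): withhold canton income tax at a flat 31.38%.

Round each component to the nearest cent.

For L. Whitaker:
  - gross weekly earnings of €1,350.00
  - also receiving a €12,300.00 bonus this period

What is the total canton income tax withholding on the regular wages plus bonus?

Canton Income Tax: taxable = €1,350.00
  €44.80 + 8.56% × (€1,350.00 − €800.00) = €44.80 + 8.56% × €550.00 = €91.88
Supplemental (31.38% flat on bonus): 31.38% × €12,300.00 = €3,859.74
Total canton income tax: €91.88 + €3,859.74 = €3,951.62

€3,951.62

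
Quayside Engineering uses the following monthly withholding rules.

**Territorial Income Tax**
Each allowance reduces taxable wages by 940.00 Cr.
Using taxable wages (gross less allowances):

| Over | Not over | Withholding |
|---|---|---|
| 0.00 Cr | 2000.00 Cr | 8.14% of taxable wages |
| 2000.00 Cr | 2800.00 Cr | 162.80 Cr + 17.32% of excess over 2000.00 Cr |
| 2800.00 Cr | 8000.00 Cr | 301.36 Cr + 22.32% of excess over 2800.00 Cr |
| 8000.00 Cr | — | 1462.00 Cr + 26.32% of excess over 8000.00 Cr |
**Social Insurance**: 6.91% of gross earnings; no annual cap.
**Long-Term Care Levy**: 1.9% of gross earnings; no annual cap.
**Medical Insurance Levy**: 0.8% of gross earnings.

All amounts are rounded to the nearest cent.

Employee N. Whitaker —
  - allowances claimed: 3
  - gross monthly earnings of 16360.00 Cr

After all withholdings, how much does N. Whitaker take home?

Territorial Income Tax: taxable = 16360.00 Cr − 3×940.00 Cr = 13540.00 Cr
  1462.00 Cr + 26.32% × (13540.00 Cr − 8000.00 Cr) = 1462.00 Cr + 26.32% × 5540.00 Cr = 2920.13 Cr
Social Insurance: 6.91% × 16360.00 Cr = 1130.48 Cr
Long-Term Care Levy: 1.9% × 16360.00 Cr = 310.84 Cr
Medical Insurance Levy: 0.8% × 16360.00 Cr = 130.88 Cr
Total withheld: 2920.13 Cr + 1130.48 Cr + 310.84 Cr + 130.88 Cr = 4492.33 Cr
Net pay: 16360.00 Cr − 4492.33 Cr = 11867.67 Cr

11867.67 Cr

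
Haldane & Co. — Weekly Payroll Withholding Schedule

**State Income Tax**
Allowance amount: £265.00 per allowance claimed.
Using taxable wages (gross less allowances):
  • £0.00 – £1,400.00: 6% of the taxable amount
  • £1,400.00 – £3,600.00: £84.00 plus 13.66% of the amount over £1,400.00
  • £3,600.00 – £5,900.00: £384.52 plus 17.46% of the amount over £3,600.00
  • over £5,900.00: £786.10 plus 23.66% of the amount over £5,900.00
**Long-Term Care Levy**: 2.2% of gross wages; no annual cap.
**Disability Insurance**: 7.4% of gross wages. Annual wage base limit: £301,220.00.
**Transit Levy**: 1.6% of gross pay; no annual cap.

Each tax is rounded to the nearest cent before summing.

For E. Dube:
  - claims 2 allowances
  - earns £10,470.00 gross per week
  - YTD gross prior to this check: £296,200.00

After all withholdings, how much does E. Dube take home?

State Income Tax: taxable = £10,470.00 − 2×£265.00 = £9,940.00
  £786.10 + 23.66% × (£9,940.00 − £5,900.00) = £786.10 + 23.66% × £4,040.00 = £1,741.96
Long-Term Care Levy: 2.2% × £10,470.00 = £230.34
Disability Insurance: cap £301,220.00 − YTD £296,200.00 = £5,020.00 subject; 7.4% × £5,020.00 = £371.48
Transit Levy: 1.6% × £10,470.00 = £167.52
Total withheld: £1,741.96 + £230.34 + £371.48 + £167.52 = £2,511.30
Net pay: £10,470.00 − £2,511.30 = £7,958.70

£7,958.70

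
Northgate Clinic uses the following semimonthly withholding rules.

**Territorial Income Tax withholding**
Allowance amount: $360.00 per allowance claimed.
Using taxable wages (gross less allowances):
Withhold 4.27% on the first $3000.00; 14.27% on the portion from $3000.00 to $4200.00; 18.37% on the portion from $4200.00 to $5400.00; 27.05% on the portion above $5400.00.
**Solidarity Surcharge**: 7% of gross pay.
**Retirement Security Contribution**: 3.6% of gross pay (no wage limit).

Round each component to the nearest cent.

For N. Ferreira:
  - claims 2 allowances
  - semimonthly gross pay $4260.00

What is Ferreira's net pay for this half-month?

$3603.28

Territorial Income Tax: taxable = $4260.00 − 2×$360.00 = $3540.00
  $128.10 + 14.27% × ($3540.00 − $3000.00) = $128.10 + 14.27% × $540.00 = $205.16
Solidarity Surcharge: 7% × $4260.00 = $298.20
Retirement Security Contribution: 3.6% × $4260.00 = $153.36
Total withheld: $205.16 + $298.20 + $153.36 = $656.72
Net pay: $4260.00 − $656.72 = $3603.28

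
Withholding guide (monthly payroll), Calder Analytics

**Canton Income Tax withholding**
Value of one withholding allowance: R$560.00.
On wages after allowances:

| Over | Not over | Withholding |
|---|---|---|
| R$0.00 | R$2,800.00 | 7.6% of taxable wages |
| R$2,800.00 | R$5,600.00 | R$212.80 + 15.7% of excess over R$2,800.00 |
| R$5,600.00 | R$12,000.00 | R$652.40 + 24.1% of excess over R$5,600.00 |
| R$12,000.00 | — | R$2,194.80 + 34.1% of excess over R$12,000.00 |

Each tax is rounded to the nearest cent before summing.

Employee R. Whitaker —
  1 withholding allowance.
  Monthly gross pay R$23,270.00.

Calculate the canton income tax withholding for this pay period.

Canton Income Tax: taxable = R$23,270.00 − 1×R$560.00 = R$22,710.00
  R$2,194.80 + 34.1% × (R$22,710.00 − R$12,000.00) = R$2,194.80 + 34.1% × R$10,710.00 = R$5,846.91

R$5,846.91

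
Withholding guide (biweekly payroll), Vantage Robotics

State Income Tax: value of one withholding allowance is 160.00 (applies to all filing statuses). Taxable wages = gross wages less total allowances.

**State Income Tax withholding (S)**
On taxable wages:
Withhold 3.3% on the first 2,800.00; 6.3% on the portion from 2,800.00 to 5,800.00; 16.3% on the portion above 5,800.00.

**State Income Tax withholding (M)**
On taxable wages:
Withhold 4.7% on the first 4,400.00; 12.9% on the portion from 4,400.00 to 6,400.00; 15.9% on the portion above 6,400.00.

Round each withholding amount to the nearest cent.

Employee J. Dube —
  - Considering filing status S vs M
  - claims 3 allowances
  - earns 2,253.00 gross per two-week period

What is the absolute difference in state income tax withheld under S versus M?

24.82

State Income Tax (S): taxable = 2,253.00 − 3×160.00 = 1,773.00
  3.3% × 1,773.00 = 58.51
State Income Tax (M): taxable = 2,253.00 − 3×160.00 = 1,773.00
  4.7% × 1,773.00 = 83.33
Difference: |58.51 − 83.33| = 24.82 (higher under M)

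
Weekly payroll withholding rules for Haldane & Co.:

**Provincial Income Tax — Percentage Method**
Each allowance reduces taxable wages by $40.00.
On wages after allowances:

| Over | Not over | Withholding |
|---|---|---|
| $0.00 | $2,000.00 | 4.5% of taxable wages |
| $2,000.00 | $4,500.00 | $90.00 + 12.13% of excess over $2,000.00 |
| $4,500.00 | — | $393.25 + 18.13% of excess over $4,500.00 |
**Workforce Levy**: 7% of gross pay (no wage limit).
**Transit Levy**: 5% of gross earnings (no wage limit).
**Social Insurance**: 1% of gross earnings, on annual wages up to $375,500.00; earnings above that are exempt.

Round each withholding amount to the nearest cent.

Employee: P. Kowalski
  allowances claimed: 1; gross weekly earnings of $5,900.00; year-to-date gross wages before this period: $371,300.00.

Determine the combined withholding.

Provincial Income Tax: taxable = $5,900.00 − 1×$40.00 = $5,860.00
  $393.25 + 18.13% × ($5,860.00 − $4,500.00) = $393.25 + 18.13% × $1,360.00 = $639.82
Workforce Levy: 7% × $5,900.00 = $413.00
Transit Levy: 5% × $5,900.00 = $295.00
Social Insurance: cap $375,500.00 − YTD $371,300.00 = $4,200.00 subject; 1% × $4,200.00 = $42.00
Total: $639.82 + $413.00 + $295.00 + $42.00 = $1,389.82

$1,389.82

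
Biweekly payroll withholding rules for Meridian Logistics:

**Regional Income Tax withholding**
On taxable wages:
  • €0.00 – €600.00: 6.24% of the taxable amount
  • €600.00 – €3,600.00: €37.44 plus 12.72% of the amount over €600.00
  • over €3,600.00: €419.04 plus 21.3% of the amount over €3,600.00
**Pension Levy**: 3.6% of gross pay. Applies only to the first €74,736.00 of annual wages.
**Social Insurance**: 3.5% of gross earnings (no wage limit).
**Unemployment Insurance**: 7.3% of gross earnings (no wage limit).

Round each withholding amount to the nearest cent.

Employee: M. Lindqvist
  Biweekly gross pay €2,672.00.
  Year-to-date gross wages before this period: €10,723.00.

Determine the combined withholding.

€685.77

Regional Income Tax: taxable = €2,672.00
  €37.44 + 12.72% × (€2,672.00 − €600.00) = €37.44 + 12.72% × €2,072.00 = €301.00
Pension Levy: 3.6% × €2,672.00 = €96.19
Social Insurance: 3.5% × €2,672.00 = €93.52
Unemployment Insurance: 7.3% × €2,672.00 = €195.06
Total: €301.00 + €96.19 + €93.52 + €195.06 = €685.77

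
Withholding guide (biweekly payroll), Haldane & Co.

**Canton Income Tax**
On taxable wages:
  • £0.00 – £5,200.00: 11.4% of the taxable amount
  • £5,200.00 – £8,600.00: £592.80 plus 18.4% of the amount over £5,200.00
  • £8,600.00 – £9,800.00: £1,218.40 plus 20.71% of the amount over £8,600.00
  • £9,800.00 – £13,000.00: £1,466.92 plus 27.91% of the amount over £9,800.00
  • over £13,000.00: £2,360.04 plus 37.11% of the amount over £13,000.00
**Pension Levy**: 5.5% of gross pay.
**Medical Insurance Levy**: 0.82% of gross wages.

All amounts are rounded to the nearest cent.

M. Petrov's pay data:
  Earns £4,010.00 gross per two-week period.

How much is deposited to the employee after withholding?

Canton Income Tax: taxable = £4,010.00
  11.4% × £4,010.00 = £457.14
Pension Levy: 5.5% × £4,010.00 = £220.55
Medical Insurance Levy: 0.82% × £4,010.00 = £32.88
Total withheld: £457.14 + £220.55 + £32.88 = £710.57
Net pay: £4,010.00 − £710.57 = £3,299.43

£3,299.43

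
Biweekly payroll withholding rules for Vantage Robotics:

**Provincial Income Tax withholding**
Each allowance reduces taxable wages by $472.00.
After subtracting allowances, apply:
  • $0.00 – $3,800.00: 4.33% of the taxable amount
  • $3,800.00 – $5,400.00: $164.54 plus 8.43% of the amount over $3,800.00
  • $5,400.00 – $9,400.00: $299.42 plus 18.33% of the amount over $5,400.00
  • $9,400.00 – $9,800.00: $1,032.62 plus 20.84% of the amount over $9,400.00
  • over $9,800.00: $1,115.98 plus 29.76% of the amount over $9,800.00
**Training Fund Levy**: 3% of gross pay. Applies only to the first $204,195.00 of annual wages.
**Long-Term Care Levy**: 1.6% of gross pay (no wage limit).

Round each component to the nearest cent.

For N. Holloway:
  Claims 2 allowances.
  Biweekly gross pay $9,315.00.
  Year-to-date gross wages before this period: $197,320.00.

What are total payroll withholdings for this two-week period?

$1,199.29

Provincial Income Tax: taxable = $9,315.00 − 2×$472.00 = $8,371.00
  $299.42 + 18.33% × ($8,371.00 − $5,400.00) = $299.42 + 18.33% × $2,971.00 = $844.00
Training Fund Levy: cap $204,195.00 − YTD $197,320.00 = $6,875.00 subject; 3% × $6,875.00 = $206.25
Long-Term Care Levy: 1.6% × $9,315.00 = $149.04
Total: $844.00 + $206.25 + $149.04 = $1,199.29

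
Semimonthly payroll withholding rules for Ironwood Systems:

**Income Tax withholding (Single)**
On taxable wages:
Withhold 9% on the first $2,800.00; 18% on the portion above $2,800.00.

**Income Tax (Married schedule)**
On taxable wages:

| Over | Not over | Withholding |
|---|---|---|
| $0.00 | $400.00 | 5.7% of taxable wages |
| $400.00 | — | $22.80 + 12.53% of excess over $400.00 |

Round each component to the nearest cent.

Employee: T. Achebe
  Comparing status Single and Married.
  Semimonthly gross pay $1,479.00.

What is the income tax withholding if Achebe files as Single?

Income Tax (Single): taxable = $1,479.00
  9% × $1,479.00 = $133.11

$133.11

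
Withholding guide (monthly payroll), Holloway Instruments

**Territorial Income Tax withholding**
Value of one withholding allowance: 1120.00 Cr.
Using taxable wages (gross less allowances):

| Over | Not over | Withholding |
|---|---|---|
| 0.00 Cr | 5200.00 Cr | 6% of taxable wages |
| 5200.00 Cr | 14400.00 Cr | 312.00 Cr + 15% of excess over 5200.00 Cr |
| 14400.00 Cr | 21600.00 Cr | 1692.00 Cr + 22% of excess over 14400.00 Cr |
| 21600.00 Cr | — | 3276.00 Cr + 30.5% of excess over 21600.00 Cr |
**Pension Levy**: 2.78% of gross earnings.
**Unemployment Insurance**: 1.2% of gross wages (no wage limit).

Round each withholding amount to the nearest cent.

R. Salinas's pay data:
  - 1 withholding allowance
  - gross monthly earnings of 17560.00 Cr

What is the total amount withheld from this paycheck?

2839.69 Cr

Territorial Income Tax: taxable = 17560.00 Cr − 1×1120.00 Cr = 16440.00 Cr
  1692.00 Cr + 22% × (16440.00 Cr − 14400.00 Cr) = 1692.00 Cr + 22% × 2040.00 Cr = 2140.80 Cr
Pension Levy: 2.78% × 17560.00 Cr = 488.17 Cr
Unemployment Insurance: 1.2% × 17560.00 Cr = 210.72 Cr
Total: 2140.80 Cr + 488.17 Cr + 210.72 Cr = 2839.69 Cr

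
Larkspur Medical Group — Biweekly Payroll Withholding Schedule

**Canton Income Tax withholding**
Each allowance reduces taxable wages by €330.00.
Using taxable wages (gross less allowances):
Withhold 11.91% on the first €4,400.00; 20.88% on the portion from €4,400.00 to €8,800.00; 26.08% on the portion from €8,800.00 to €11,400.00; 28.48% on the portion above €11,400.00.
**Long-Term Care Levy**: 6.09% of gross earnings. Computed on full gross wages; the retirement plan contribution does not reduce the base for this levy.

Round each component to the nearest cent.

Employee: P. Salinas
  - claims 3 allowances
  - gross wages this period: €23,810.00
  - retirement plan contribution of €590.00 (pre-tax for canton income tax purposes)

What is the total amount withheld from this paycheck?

Canton Income Tax: taxable = €23,810.00 − €590.00 − 3×€330.00 = €22,230.00
  €2,120.84 + 28.48% × (€22,230.00 − €11,400.00) = €2,120.84 + 28.48% × €10,830.00 = €5,205.22
Long-Term Care Levy: 6.09% × €23,810.00 = €1,450.03
Total: €5,205.22 + €1,450.03 = €6,655.25

€6,655.25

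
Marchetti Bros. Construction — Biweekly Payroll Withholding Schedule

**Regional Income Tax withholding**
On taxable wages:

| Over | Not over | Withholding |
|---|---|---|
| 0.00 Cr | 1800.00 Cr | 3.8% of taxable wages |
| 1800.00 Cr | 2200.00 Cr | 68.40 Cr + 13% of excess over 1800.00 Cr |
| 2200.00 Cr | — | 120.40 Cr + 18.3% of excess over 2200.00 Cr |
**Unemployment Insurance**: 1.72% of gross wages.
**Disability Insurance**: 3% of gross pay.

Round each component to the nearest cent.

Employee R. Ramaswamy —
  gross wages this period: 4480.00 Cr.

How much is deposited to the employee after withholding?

Regional Income Tax: taxable = 4480.00 Cr
  120.40 Cr + 18.3% × (4480.00 Cr − 2200.00 Cr) = 120.40 Cr + 18.3% × 2280.00 Cr = 537.64 Cr
Unemployment Insurance: 1.72% × 4480.00 Cr = 77.06 Cr
Disability Insurance: 3% × 4480.00 Cr = 134.40 Cr
Total withheld: 537.64 Cr + 77.06 Cr + 134.40 Cr = 749.10 Cr
Net pay: 4480.00 Cr − 749.10 Cr = 3730.90 Cr

3730.90 Cr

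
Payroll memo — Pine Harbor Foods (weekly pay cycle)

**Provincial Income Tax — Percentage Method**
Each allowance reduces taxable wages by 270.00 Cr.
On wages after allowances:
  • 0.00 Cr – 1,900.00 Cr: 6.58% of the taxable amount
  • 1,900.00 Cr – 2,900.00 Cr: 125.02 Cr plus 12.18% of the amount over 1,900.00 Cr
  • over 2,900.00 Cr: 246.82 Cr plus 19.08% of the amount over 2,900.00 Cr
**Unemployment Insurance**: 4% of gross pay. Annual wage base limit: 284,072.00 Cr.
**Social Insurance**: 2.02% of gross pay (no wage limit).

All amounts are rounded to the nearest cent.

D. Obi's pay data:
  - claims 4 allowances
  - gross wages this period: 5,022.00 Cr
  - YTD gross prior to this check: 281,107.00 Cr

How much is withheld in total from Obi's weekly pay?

665.67 Cr

Provincial Income Tax: taxable = 5,022.00 Cr − 4×270.00 Cr = 3,942.00 Cr
  246.82 Cr + 19.08% × (3,942.00 Cr − 2,900.00 Cr) = 246.82 Cr + 19.08% × 1,042.00 Cr = 445.63 Cr
Unemployment Insurance: cap 284,072.00 Cr − YTD 281,107.00 Cr = 2,965.00 Cr subject; 4% × 2,965.00 Cr = 118.60 Cr
Social Insurance: 2.02% × 5,022.00 Cr = 101.44 Cr
Total: 445.63 Cr + 118.60 Cr + 101.44 Cr = 665.67 Cr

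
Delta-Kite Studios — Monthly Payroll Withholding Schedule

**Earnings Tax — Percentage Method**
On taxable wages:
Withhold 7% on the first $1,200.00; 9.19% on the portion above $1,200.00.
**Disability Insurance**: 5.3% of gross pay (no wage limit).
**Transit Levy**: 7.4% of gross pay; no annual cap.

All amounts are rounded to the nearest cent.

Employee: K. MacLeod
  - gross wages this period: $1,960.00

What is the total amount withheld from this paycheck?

Earnings Tax: taxable = $1,960.00
  $84.00 + 9.19% × ($1,960.00 − $1,200.00) = $84.00 + 9.19% × $760.00 = $153.84
Disability Insurance: 5.3% × $1,960.00 = $103.88
Transit Levy: 7.4% × $1,960.00 = $145.04
Total: $153.84 + $103.88 + $145.04 = $402.76

$402.76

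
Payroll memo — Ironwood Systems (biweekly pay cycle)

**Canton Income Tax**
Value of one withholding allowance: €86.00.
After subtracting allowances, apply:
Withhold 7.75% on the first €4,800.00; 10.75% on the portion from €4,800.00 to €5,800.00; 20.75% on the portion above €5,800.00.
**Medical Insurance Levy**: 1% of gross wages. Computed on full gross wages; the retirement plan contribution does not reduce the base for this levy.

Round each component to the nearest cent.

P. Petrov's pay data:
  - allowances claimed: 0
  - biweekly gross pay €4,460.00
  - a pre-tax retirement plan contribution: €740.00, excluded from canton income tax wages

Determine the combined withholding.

Canton Income Tax: taxable = €4,460.00 − €740.00 = €3,720.00
  7.75% × €3,720.00 = €288.30
Medical Insurance Levy: 1% × €4,460.00 = €44.60
Total: €288.30 + €44.60 = €332.90

€332.90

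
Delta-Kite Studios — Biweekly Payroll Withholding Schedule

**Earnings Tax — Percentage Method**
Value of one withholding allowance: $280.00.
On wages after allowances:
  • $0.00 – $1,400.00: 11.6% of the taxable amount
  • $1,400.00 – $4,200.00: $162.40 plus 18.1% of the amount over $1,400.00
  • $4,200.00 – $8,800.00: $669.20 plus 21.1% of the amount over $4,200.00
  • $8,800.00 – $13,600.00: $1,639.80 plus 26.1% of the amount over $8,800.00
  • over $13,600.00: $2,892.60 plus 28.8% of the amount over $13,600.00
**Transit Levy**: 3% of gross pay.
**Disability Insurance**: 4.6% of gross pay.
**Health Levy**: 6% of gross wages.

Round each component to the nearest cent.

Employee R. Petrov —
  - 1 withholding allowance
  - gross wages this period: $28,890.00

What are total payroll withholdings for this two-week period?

$11,144.52

Earnings Tax: taxable = $28,890.00 − 1×$280.00 = $28,610.00
  $2,892.60 + 28.8% × ($28,610.00 − $13,600.00) = $2,892.60 + 28.8% × $15,010.00 = $7,215.48
Transit Levy: 3% × $28,890.00 = $866.70
Disability Insurance: 4.6% × $28,890.00 = $1,328.94
Health Levy: 6% × $28,890.00 = $1,733.40
Total: $7,215.48 + $866.70 + $1,328.94 + $1,733.40 = $11,144.52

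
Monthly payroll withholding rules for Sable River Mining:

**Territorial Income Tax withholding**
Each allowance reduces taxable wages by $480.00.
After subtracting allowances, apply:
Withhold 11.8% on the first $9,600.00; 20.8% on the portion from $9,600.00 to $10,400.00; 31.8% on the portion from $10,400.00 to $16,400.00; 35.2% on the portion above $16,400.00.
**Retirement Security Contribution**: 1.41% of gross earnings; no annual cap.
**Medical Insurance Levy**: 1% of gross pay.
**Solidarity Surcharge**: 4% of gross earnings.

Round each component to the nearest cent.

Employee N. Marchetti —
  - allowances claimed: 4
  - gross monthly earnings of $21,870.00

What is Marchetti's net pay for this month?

Territorial Income Tax: taxable = $21,870.00 − 4×$480.00 = $19,950.00
  $3,207.20 + 35.2% × ($19,950.00 − $16,400.00) = $3,207.20 + 35.2% × $3,550.00 = $4,456.80
Retirement Security Contribution: 1.41% × $21,870.00 = $308.37
Medical Insurance Levy: 1% × $21,870.00 = $218.70
Solidarity Surcharge: 4% × $21,870.00 = $874.80
Total withheld: $4,456.80 + $308.37 + $218.70 + $874.80 = $5,858.67
Net pay: $21,870.00 − $5,858.67 = $16,011.33

$16,011.33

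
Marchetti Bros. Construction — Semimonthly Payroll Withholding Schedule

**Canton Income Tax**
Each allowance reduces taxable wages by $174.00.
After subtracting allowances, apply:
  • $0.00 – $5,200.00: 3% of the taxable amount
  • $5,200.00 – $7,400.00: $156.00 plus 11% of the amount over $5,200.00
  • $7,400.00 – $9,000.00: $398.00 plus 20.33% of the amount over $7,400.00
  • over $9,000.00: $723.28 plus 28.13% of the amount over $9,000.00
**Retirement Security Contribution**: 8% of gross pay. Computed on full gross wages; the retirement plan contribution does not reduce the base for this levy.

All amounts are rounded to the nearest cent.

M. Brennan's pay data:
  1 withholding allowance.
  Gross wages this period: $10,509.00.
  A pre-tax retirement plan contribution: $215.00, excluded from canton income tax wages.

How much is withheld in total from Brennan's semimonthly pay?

$1,879.06

Canton Income Tax: taxable = $10,509.00 − $215.00 − 1×$174.00 = $10,120.00
  $723.28 + 28.13% × ($10,120.00 − $9,000.00) = $723.28 + 28.13% × $1,120.00 = $1,038.34
Retirement Security Contribution: 8% × $10,509.00 = $840.72
Total: $1,038.34 + $840.72 = $1,879.06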